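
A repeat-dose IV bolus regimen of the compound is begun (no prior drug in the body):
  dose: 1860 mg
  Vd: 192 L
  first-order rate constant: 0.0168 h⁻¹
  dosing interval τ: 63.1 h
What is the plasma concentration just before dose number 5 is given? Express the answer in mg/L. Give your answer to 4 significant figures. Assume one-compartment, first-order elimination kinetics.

5.061 mg/L

C₀ per dose = Dose / Vd = 1860 / 192 = 9.688 mg/L
Fraction remaining after one interval: r = e^(−kτ) = e^(−0.01680 × 63.1) = 0.3464
Before dose 5, 4 doses have been given (aged 1τ, 2τ, 3τ, 4τ).
C_trough = C₀ × (r + r² + … + r^4) = C₀ × r(1−r^4)/(1−r)
        = 9.688 × 0.3464 × (1 − 0.01440) / (1 − 0.3464) = 5.061 mg/L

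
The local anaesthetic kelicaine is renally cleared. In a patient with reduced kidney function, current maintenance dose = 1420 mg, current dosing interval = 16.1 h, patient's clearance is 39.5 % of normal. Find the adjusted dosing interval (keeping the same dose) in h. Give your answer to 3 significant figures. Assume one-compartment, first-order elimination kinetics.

40.8 h

To keep the same average steady-state level, dosing rate must scale with clearance.
CL ratio = 39.5 / 100 = 0.3950
New interval (same dose) = 16.1 / 0.3950 = 40.76 h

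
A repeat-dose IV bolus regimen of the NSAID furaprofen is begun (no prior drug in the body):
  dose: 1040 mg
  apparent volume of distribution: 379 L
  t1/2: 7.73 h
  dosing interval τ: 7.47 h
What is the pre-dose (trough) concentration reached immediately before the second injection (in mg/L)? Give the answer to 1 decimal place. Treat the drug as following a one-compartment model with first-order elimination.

1.4 mg/L

C₀ per dose = Dose / Vd = 1040 / 379 = 2.744 mg/L
k = ln2 / t½ = 0.693147 / 7.73 = 0.08967 h⁻¹
Fraction remaining after one interval: r = e^(−kτ) = e^(−0.08967 × 7.47) = 0.5118
Before dose 2, 1 dose has been given (aged 1τ).
C_trough = C₀ × r = 2.744 × 0.5118 = 1.404 mg/L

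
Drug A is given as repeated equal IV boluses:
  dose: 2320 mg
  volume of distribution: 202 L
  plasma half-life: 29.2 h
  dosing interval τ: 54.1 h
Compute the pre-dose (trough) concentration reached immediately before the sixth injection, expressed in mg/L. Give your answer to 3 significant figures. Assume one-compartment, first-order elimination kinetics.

C₀ per dose = Dose / Vd = 2320 / 202 = 11.49 mg/L
k = ln2 / t½ = 0.693147 / 29.2 = 0.02374 h⁻¹
Fraction remaining after one interval: r = e^(−kτ) = e^(−0.02374 × 54.1) = 0.2768
Before dose 6, 5 doses have been given (aged 1τ, 2τ, 3τ, 4τ, 5τ).
C_trough = C₀ × (r + r² + … + r^5) = C₀ × r(1−r^5)/(1−r)
        = 11.49 × 0.2768 × (1 − 0.001625) / (1 − 0.2768) = 4.391 mg/L

4.39 mg/L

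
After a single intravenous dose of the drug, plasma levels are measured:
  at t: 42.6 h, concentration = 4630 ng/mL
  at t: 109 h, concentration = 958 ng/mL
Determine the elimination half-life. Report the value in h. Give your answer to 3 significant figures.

29.2 h

k = ln(C₁/C₂) / (t₂ − t₁) = ln(4630/958) / (109 − 42.6)
  = 1.575 / 66.40 = 0.02372 h⁻¹
t½ = ln2 / k = 0.693147 / 0.02372 = 29.22 h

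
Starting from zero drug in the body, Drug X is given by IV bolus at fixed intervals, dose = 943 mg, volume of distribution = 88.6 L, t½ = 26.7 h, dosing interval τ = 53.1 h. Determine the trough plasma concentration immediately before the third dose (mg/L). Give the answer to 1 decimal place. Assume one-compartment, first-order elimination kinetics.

3.4 mg/L

C₀ per dose = Dose / Vd = 943 / 88.6 = 10.64 mg/L
k = ln2 / t½ = 0.693147 / 26.7 = 0.02596 h⁻¹
Fraction remaining after one interval: r = e^(−kτ) = e^(−0.02596 × 53.1) = 0.2520
Before dose 3, 2 doses have been given (aged 1τ, 2τ).
C_trough = C₀ × (r + r²) = 10.64 × (0.2520 + 0.06350) = 3.357 mg/L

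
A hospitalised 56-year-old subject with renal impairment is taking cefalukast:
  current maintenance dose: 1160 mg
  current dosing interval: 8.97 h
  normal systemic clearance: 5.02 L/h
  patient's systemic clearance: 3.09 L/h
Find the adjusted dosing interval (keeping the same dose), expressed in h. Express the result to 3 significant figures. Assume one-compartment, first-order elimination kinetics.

14.6 h

To keep the same average steady-state level, dosing rate must scale with clearance.
CL ratio = 3.09 / 5.02 = 0.6155
New interval (same dose) = 8.97 / 0.6155 = 14.57 h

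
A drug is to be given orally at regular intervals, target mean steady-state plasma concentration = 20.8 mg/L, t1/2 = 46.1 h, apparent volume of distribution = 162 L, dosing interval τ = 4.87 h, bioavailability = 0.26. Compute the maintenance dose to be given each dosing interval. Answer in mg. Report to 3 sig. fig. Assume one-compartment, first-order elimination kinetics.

k = ln2 / t½ = 0.693147 / 46.1 = 0.01504 h⁻¹
CL = k × Vd = 0.01504 × 162 = 2.436 L/h
At steady state, F × (Dose/τ) = Css × CL.
Dose = Css × CL × τ / F = 20.8 × 2.436 × 4.87 / 0.26 = 949.1 mg

949 mg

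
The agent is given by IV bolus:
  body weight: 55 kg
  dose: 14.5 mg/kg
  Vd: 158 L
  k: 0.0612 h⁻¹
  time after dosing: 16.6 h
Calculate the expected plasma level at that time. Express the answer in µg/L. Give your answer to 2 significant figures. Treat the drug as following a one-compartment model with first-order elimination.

1800 µg/L

Total dose = 14.5 × 55 = 797.5 mg
C₀ = Dose / Vd = 797.5 / 158 = 5.047 mg/L
C = C₀ · e^(−k·t) = 5.047 × e^(−0.06120 × 16.6)
  = 5.047 × 0.3621 = 1.828 mg/L
Convert: 1.828 mg/L × 1000 = 1828 µg/L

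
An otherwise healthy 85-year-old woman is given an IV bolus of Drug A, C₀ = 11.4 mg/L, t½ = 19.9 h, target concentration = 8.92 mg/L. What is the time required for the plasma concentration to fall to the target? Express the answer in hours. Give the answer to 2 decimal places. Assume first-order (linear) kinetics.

7.04 h

k = ln2 / t½ = 0.693147 / 19.9 = 0.03483 h⁻¹
t = ln(C₀ / C) / k = ln(11.40 / 8.92) / 0.03483
  = ln(1.278) / 0.03483 = 0.2453 / 0.03483 = 7.043 h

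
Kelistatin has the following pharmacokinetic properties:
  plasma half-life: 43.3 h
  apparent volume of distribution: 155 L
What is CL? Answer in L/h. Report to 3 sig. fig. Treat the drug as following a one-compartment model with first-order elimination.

k = ln2 / t½ = 0.693147 / 43.3 = 0.01601 h⁻¹
CL = k × Vd = 0.01601 × 155 = 2.482 L/h

2.48 L/h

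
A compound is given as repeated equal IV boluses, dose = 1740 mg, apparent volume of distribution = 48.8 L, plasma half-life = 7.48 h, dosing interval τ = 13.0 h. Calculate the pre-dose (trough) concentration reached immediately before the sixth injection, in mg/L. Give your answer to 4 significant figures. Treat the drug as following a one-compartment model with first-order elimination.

15.23 mg/L

C₀ per dose = Dose / Vd = 1740 / 48.8 = 35.66 mg/L
k = ln2 / t½ = 0.693147 / 7.48 = 0.09267 h⁻¹
Fraction remaining after one interval: r = e^(−kτ) = e^(−0.09267 × 13.0) = 0.2998
Before dose 6, 5 doses have been given (aged 1τ, 2τ, 3τ, 4τ, 5τ).
C_trough = C₀ × (r + r² + … + r^5) = C₀ × r(1−r^5)/(1−r)
        = 35.66 × 0.2998 × (1 − 0.002422) / (1 − 0.2998) = 15.23 mg/L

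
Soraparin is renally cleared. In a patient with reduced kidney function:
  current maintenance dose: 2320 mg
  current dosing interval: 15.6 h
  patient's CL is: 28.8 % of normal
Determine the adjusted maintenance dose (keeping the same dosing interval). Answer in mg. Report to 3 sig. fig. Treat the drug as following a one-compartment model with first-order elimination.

To keep the same average steady-state level, dosing rate must scale with clearance.
CL ratio = 28.8 / 100 = 0.2880
New dose (same interval) = 2320 × 0.2880 = 668.2 mg

668 mg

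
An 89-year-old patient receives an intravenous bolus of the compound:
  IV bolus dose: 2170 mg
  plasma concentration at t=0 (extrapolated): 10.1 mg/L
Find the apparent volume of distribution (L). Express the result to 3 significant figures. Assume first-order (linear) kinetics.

Vd = Dose / C₀ = 2170 / 10.1 = 214.9 L

215 L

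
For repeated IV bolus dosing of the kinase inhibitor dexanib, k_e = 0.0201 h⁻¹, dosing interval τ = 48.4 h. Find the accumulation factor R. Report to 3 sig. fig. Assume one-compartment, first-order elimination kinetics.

1.61

e^(−kτ) = e^(−0.02010 × 48.4) = 0.3780
Accumulation ratio R = 1 / (1 − e^(−kτ)) = 1 / (1 − 0.3780) = 1.608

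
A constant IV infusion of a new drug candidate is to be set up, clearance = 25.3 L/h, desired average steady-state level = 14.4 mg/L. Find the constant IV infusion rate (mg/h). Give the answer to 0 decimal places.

364 mg/h

At steady state, infusion rate R₀ = Css × CL = 14.4 × 25.30 = 364.3 mg/h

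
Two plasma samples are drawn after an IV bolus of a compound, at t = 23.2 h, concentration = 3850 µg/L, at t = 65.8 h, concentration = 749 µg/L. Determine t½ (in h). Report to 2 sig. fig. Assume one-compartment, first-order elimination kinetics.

k = ln(C₁/C₂) / (t₂ − t₁) = ln(3850/749) / (65.8 − 23.2)
  = 1.637 / 42.60 = 0.03843 h⁻¹
t½ = ln2 / k = 0.693147 / 0.03843 = 18.04 h

18 h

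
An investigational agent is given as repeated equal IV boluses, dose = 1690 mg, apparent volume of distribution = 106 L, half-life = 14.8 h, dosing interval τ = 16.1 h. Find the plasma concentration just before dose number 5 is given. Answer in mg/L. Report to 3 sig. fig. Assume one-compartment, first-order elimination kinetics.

C₀ per dose = Dose / Vd = 1690 / 106 = 15.94 mg/L
k = ln2 / t½ = 0.693147 / 14.8 = 0.04683 h⁻¹
Fraction remaining after one interval: r = e^(−kτ) = e^(−0.04683 × 16.1) = 0.4705
Before dose 5, 4 doses have been given (aged 1τ, 2τ, 3τ, 4τ).
C_trough = C₀ × (r + r² + … + r^4) = C₀ × r(1−r^4)/(1−r)
        = 15.94 × 0.4705 × (1 − 0.04900) / (1 − 0.4705) = 13.47 mg/L

13.5 mg/L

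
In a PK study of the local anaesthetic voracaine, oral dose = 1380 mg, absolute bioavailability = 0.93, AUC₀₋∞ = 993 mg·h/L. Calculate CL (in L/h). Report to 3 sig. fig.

1.29 L/h

CL = F·Dose / AUC = 0.93 × 1380 / 993 = 1.292 L/h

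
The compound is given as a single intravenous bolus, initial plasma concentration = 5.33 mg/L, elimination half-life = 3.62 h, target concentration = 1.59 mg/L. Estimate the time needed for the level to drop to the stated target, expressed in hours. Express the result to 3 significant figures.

k = ln2 / t½ = 0.693147 / 3.62 = 0.1915 h⁻¹
t = ln(C₀ / C) / k = ln(5.330 / 1.59) / 0.1915
  = ln(3.352) / 0.1915 = 1.210 / 0.1915 = 6.319 h

6.32 h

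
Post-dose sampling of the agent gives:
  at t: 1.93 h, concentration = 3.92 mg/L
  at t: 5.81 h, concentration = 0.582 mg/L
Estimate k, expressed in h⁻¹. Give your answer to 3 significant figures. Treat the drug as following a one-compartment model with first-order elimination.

k = ln(C₁/C₂) / (t₂ − t₁) = ln(3.92/0.582) / (5.81 − 1.93)
  = 1.907 / 3.880 = 0.4915 h⁻¹

0.492 h⁻¹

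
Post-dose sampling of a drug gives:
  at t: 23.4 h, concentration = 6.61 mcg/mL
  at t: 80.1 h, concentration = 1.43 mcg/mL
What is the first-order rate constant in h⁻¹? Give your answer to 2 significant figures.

0.027 h⁻¹

k = ln(C₁/C₂) / (t₂ − t₁) = ln(6.61/1.43) / (80.1 − 23.4)
  = 1.531 / 56.70 = 0.02700 h⁻¹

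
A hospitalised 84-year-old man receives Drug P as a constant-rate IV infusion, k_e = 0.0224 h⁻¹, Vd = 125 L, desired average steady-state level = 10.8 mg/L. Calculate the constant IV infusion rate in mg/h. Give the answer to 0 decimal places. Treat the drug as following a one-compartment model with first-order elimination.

30 mg/h

CL = k × Vd = 0.02240 × 125 = 2.800 L/h
At steady state, infusion rate R₀ = Css × CL = 10.8 × 2.800 = 30.24 mg/h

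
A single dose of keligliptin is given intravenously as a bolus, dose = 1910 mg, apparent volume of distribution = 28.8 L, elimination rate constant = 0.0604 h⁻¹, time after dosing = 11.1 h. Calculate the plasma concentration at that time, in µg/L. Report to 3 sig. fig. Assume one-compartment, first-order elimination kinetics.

33900 µg/L

C₀ = Dose / Vd = 1910 / 28.8 = 66.32 mg/L
C = C₀ · e^(−k·t) = 66.32 × e^(−0.06040 × 11.1)
  = 66.32 × 0.5115 = 33.92 mg/L
Convert: 33.92 mg/L × 1000 = 33920 µg/L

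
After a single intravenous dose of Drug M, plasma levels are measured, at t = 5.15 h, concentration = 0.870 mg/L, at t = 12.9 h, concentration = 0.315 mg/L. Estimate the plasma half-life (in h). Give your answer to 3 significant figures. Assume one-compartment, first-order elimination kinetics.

5.29 h

k = ln(C₁/C₂) / (t₂ − t₁) = ln(0.870/0.315) / (12.9 − 5.15)
  = 1.016 / 7.750 = 0.1311 h⁻¹
t½ = ln2 / k = 0.693147 / 0.1311 = 5.287 h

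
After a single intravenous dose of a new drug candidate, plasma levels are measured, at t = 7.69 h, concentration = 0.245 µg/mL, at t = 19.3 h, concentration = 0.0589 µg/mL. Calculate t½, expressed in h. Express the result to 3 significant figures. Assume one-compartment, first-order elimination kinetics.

k = ln(C₁/C₂) / (t₂ − t₁) = ln(0.245/0.0589) / (19.3 − 7.69)
  = 1.425 / 11.61 = 0.1227 h⁻¹
t½ = ln2 / k = 0.693147 / 0.1227 = 5.649 h

5.65 h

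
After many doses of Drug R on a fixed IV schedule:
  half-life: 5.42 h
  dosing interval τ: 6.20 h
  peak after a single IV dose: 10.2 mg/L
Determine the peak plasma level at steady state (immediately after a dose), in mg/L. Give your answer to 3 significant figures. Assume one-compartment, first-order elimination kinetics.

k = ln2 / t½ = 0.693147 / 5.42 = 0.1279 h⁻¹
e^(−kτ) = e^(−0.1279 × 6.20) = 0.4525
Accumulation ratio R = 1 / (1 − e^(−kτ)) = 1 / (1 − 0.4525) = 1.826
Steady-state peak = C₀ × R = 10.2 × 1.826 = 18.63 mg/L

18.6 mg/L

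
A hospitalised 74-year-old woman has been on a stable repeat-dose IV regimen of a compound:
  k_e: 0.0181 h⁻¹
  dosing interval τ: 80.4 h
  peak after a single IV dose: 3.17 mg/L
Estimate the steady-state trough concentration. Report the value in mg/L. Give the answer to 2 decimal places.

e^(−kτ) = e^(−0.01810 × 80.4) = 0.2333
Accumulation ratio R = 1 / (1 − e^(−kτ)) = 1 / (1 − 0.2333) = 1.304
Steady-state trough = C₀ × R × e^(−kτ) = 3.17 × 1.304 × 0.2333 = 0.9644 mg/L

0.96 mg/L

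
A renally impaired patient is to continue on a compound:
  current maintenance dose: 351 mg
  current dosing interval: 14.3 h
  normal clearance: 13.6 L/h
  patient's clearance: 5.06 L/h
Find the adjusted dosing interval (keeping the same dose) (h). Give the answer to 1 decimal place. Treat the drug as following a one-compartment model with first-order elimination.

To keep the same average steady-state level, dosing rate must scale with clearance.
CL ratio = 5.06 / 13.6 = 0.3721
New interval (same dose) = 14.3 / 0.3721 = 38.43 h

38.4 h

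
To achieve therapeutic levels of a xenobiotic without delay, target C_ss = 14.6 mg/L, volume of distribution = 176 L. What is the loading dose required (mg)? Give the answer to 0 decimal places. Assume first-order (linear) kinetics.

2570 mg

LD = Css × Vd = 14.6 × 176 = 2570 mg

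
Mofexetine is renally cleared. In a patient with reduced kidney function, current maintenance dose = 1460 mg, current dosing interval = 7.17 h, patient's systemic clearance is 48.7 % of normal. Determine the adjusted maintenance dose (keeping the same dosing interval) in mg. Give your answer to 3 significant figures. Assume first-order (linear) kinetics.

To keep the same average steady-state level, dosing rate must scale with clearance.
CL ratio = 48.7 / 100 = 0.4870
New dose (same interval) = 1460 × 0.4870 = 711.0 mg

711 mg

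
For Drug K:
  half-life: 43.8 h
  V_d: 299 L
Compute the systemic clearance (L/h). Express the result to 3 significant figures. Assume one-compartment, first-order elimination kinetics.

k = ln2 / t½ = 0.693147 / 43.8 = 0.01583 h⁻¹
CL = k × Vd = 0.01583 × 299 = 4.733 L/h

4.73 L/h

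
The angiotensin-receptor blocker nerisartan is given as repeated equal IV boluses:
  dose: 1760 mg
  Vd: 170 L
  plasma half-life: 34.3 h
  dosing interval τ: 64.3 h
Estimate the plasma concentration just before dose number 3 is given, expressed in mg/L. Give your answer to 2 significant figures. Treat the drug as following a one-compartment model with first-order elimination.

3.6 mg/L

C₀ per dose = Dose / Vd = 1760 / 170 = 10.35 mg/L
k = ln2 / t½ = 0.693147 / 34.3 = 0.02021 h⁻¹
Fraction remaining after one interval: r = e^(−kτ) = e^(−0.02021 × 64.3) = 0.2727
Before dose 3, 2 doses have been given (aged 1τ, 2τ).
C_trough = C₀ × (r + r²) = 10.35 × (0.2727 + 0.07437) = 3.592 mg/L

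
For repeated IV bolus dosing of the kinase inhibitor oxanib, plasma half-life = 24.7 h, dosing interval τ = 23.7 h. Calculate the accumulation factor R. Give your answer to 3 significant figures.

2.06

k = ln2 / t½ = 0.693147 / 24.7 = 0.02806 h⁻¹
e^(−kτ) = e^(−0.02806 × 23.7) = 0.5143
Accumulation ratio R = 1 / (1 − e^(−kτ)) = 1 / (1 − 0.5143) = 2.059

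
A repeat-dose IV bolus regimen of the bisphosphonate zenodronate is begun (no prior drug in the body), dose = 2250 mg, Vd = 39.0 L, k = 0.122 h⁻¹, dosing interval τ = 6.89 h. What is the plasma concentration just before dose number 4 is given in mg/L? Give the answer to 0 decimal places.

40 mg/L

C₀ per dose = Dose / Vd = 2250 / 39.0 = 57.69 mg/L
Fraction remaining after one interval: r = e^(−kτ) = e^(−0.1220 × 6.89) = 0.4315
Before dose 4, 3 doses have been given (aged 1τ, 2τ, 3τ).
C_trough = C₀ × (r + r² + … + r^3) = C₀ × r(1−r^3)/(1−r)
        = 57.69 × 0.4315 × (1 − 0.08034) / (1 − 0.4315) = 40.27 mg/L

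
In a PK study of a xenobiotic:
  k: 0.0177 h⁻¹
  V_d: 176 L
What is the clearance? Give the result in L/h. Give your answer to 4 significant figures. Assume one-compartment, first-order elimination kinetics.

CL = k × Vd = 0.0177 × 176 = 3.115 L/h

3.115 L/h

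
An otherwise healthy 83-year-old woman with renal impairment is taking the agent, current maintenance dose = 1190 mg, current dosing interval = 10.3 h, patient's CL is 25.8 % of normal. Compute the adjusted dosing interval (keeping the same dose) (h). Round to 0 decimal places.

To keep the same average steady-state level, dosing rate must scale with clearance.
CL ratio = 25.8 / 100 = 0.2580
New interval (same dose) = 10.3 / 0.2580 = 39.92 h

40 h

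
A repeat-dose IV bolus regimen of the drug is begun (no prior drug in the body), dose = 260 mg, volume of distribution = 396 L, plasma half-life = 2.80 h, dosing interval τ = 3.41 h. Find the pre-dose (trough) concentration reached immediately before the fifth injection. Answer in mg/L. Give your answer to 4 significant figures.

C₀ per dose = Dose / Vd = 260 / 396 = 0.6566 mg/L
k = ln2 / t½ = 0.693147 / 2.80 = 0.2476 h⁻¹
Fraction remaining after one interval: r = e^(−kτ) = e^(−0.2476 × 3.41) = 0.4299
Before dose 5, 4 doses have been given (aged 1τ, 2τ, 3τ, 4τ).
C_trough = C₀ × (r + r² + … + r^4) = C₀ × r(1−r^4)/(1−r)
        = 0.6566 × 0.4299 × (1 − 0.03416) / (1 − 0.4299) = 0.4782 mg/L

0.4782 mg/L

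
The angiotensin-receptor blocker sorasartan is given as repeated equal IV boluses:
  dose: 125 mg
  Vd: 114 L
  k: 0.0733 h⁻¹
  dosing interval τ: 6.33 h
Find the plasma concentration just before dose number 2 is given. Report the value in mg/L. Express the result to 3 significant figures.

0.689 mg/L

C₀ per dose = Dose / Vd = 125 / 114 = 1.096 mg/L
Fraction remaining after one interval: r = e^(−kτ) = e^(−0.07330 × 6.33) = 0.6288
Before dose 2, 1 dose has been given (aged 1τ).
C_trough = C₀ × r = 1.096 × 0.6288 = 0.6892 mg/L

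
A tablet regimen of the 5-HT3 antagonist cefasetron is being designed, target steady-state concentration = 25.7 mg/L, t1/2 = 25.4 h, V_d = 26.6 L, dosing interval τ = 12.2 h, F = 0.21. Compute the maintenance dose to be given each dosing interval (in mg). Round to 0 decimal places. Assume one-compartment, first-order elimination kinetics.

k = ln2 / t½ = 0.693147 / 25.4 = 0.02729 h⁻¹
CL = k × Vd = 0.02729 × 26.6 = 0.7259 L/h
At steady state, F × (Dose/τ) = Css × CL.
Dose = Css × CL × τ / F = 25.7 × 0.7259 × 12.2 / 0.21 = 1084 mg

1084 mg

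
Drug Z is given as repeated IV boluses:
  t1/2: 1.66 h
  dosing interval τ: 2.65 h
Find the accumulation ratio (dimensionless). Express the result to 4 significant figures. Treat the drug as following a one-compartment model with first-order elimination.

1.494

k = ln2 / t½ = 0.693147 / 1.66 = 0.4176 h⁻¹
e^(−kτ) = e^(−0.4176 × 2.65) = 0.3307
Accumulation ratio R = 1 / (1 − e^(−kτ)) = 1 / (1 − 0.3307) = 1.494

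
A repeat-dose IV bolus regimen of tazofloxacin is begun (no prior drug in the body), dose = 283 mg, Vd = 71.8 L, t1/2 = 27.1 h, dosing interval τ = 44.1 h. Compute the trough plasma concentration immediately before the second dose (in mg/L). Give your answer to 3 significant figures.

1.28 mg/L

C₀ per dose = Dose / Vd = 283 / 71.8 = 3.942 mg/L
k = ln2 / t½ = 0.693147 / 27.1 = 0.02558 h⁻¹
Fraction remaining after one interval: r = e^(−kτ) = e^(−0.02558 × 44.1) = 0.3237
Before dose 2, 1 dose has been given (aged 1τ).
C_trough = C₀ × r = 3.942 × 0.3237 = 1.276 mg/L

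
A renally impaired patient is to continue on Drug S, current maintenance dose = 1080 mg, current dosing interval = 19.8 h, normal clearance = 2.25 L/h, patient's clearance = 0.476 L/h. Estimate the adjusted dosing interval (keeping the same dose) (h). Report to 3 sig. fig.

To keep the same average steady-state level, dosing rate must scale with clearance.
CL ratio = 0.476 / 2.25 = 0.2116
New interval (same dose) = 19.8 / 0.2116 = 93.57 h

93.6 h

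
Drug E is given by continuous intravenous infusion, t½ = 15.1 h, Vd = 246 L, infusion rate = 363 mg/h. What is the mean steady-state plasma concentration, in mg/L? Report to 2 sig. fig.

32 mg/L

k = ln2 / t½ = 0.693147 / 15.1 = 0.04590 h⁻¹
CL = k × Vd = 0.04590 × 246 = 11.29 L/h
At steady state Css = R₀ / CL = 363 / 11.29 = 32.15 mg/L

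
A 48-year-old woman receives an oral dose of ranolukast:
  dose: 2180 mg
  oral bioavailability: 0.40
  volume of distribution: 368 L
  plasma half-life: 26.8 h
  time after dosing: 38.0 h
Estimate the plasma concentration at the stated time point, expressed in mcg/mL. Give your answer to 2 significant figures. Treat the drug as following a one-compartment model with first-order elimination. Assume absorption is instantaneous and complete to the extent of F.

Amount reaching circulation = F × Dose = 0.40 × 2180 = 872.0 mg
C₀ = F·Dose / Vd = 872.0 / 368 = 2.370 mg/L
k = ln2 / t½ = 0.693147 / 26.8 = 0.02586 h⁻¹
C = C₀ · e^(−k·t) = 2.370 × e^(−0.02586 × 38.0)
  = 2.370 × 0.3743 = 0.8871 mg/L
(0.8871 mg/L = 0.8871 mcg/mL)

0.89 mcg/mL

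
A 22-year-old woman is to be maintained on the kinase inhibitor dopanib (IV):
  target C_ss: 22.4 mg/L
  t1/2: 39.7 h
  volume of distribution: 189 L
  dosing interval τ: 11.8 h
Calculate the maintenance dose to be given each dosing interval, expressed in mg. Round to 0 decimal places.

872 mg

k = ln2 / t½ = 0.693147 / 39.7 = 0.01746 h⁻¹
CL = k × Vd = 0.01746 × 189 = 3.300 L/h
At steady state, Dose/τ = Css × CL.
Dose = Css × CL × τ = 22.4 × 3.300 × 11.8 = 872.3 mg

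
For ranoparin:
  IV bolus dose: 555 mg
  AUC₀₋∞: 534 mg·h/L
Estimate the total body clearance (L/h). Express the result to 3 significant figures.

CL = Dose / AUC = 555 / 534 = 1.039 L/h

1.04 L/h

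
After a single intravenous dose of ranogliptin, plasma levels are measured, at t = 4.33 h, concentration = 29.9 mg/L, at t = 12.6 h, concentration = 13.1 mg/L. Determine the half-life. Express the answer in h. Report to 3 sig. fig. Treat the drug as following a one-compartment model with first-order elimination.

k = ln(C₁/C₂) / (t₂ − t₁) = ln(29.9/13.1) / (12.6 − 4.33)
  = 0.8252 / 8.270 = 0.09978 h⁻¹
t½ = ln2 / k = 0.693147 / 0.09978 = 6.947 h

6.95 h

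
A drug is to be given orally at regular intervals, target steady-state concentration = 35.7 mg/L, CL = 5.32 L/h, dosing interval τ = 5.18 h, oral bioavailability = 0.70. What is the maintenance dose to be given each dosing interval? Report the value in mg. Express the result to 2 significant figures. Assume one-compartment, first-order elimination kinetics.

1400 mg

At steady state, F × (Dose/τ) = Css × CL.
Dose = Css × CL × τ / F = 35.7 × 5.320 × 5.18 / 0.70 = 1405 mg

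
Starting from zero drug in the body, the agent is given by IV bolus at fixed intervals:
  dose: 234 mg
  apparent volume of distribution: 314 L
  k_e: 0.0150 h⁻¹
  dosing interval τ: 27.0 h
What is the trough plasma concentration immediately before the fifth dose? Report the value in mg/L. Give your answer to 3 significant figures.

1.20 mg/L

C₀ per dose = Dose / Vd = 234 / 314 = 0.7452 mg/L
Fraction remaining after one interval: r = e^(−kτ) = e^(−0.01500 × 27.0) = 0.6670
Before dose 5, 4 doses have been given (aged 1τ, 2τ, 3τ, 4τ).
C_trough = C₀ × (r + r² + … + r^4) = C₀ × r(1−r^4)/(1−r)
        = 0.7452 × 0.6670 × (1 − 0.1979) / (1 − 0.6670) = 1.197 mg/L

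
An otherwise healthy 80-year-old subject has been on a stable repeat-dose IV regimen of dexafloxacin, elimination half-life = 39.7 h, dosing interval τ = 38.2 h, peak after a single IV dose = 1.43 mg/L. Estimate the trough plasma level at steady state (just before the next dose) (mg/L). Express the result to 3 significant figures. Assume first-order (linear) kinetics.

k = ln2 / t½ = 0.693147 / 39.7 = 0.01746 h⁻¹
e^(−kτ) = e^(−0.01746 × 38.2) = 0.5133
Accumulation ratio R = 1 / (1 − e^(−kτ)) = 1 / (1 − 0.5133) = 2.055
Steady-state trough = C₀ × R × e^(−kτ) = 1.43 × 2.055 × 0.5133 = 1.508 mg/L

1.51 mg/L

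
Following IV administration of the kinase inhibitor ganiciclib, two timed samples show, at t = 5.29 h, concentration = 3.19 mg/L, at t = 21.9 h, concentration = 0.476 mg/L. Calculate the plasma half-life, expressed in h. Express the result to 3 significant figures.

k = ln(C₁/C₂) / (t₂ − t₁) = ln(3.19/0.476) / (21.9 − 5.29)
  = 1.902 / 16.61 = 0.1145 h⁻¹
t½ = ln2 / k = 0.693147 / 0.1145 = 6.054 h

6.05 h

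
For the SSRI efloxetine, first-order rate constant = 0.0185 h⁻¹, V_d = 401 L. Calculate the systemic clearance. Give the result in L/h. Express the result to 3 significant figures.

CL = k × Vd = 0.0185 × 401 = 7.419 L/h

7.42 L/h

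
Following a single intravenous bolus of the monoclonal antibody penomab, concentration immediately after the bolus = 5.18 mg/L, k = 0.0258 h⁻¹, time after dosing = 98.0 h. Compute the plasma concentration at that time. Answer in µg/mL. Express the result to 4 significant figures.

C = C₀ · e^(−k·t) = 5.180 × e^(−0.02580 × 98.0)
  = 5.180 × 0.07979 = 0.4133 mg/L
(0.4133 mg/L = 0.4133 µg/mL)

0.4133 µg/mL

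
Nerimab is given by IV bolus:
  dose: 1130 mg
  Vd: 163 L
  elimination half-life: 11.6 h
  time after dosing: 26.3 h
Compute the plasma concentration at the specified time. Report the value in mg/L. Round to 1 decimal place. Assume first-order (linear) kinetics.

1.4 mg/L

C₀ = Dose / Vd = 1130 / 163 = 6.933 mg/L
k = ln2 / t½ = 0.693147 / 11.6 = 0.05975 h⁻¹
C = C₀ · e^(−k·t) = 6.933 × e^(−0.05975 × 26.3)
  = 6.933 × 0.2077 = 1.440 mg/L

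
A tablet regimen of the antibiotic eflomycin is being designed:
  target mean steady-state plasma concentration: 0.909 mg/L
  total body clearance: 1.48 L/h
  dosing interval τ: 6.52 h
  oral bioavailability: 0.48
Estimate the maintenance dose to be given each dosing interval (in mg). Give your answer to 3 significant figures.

At steady state, F × (Dose/τ) = Css × CL.
Dose = Css × CL × τ / F = 0.909 × 1.480 × 6.52 / 0.48 = 18.27 mg

18.3 mg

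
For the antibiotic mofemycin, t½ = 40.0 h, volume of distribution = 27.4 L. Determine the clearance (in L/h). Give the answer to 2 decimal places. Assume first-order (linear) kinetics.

0.47 L/h

k = ln2 / t½ = 0.693147 / 40.0 = 0.01733 h⁻¹
CL = k × Vd = 0.01733 × 27.4 = 0.4748 L/h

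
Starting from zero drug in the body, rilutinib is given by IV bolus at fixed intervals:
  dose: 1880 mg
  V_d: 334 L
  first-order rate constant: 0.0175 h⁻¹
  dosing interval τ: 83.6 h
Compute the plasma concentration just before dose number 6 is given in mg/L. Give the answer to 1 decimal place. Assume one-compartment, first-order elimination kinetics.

1.7 mg/L

C₀ per dose = Dose / Vd = 1880 / 334 = 5.629 mg/L
Fraction remaining after one interval: r = e^(−kτ) = e^(−0.01750 × 83.6) = 0.2315
Before dose 6, 5 doses have been given (aged 1τ, 2τ, 3τ, 4τ, 5τ).
C_trough = C₀ × (r + r² + … + r^5) = C₀ × r(1−r^5)/(1−r)
        = 5.629 × 0.2315 × (1 − 0.0006649) / (1 − 0.2315) = 1.695 mg/L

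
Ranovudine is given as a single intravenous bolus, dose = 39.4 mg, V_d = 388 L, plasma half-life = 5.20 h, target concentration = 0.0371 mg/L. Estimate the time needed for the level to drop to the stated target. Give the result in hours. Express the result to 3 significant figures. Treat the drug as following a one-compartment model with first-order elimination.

C₀ = Dose / Vd = 39.40 / 388 = 0.1015 mg/L
k = ln2 / t½ = 0.693147 / 5.20 = 0.1333 h⁻¹
t = ln(C₀ / C) / k = ln(0.1015 / 0.0371) / 0.1333
  = ln(2.736) / 0.1333 = 1.006 / 0.1333 = 7.547 h

7.55 h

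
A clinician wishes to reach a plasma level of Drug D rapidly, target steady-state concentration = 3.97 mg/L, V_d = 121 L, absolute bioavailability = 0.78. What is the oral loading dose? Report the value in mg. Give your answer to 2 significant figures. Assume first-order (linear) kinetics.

LD = Css × Vd / F = 3.97 × 121 / 0.78 = 615.9 mg

620 mg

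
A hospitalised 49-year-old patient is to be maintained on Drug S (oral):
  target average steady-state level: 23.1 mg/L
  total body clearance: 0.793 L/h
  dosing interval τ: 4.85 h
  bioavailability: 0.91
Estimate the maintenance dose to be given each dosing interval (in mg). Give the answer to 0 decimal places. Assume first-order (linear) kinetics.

At steady state, F × (Dose/τ) = Css × CL.
Dose = Css × CL × τ / F = 23.1 × 0.7930 × 4.85 / 0.91 = 97.63 mg

98 mg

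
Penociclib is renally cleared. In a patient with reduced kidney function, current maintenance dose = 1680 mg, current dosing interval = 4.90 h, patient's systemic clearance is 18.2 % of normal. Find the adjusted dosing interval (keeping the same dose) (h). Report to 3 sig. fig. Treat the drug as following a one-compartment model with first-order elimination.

To keep the same average steady-state level, dosing rate must scale with clearance.
CL ratio = 18.2 / 100 = 0.1820
New interval (same dose) = 4.90 / 0.1820 = 26.92 h

26.9 h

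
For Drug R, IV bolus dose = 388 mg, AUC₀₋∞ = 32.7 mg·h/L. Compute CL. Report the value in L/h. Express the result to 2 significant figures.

12 L/h

CL = Dose / AUC = 388 / 32.7 = 11.87 L/h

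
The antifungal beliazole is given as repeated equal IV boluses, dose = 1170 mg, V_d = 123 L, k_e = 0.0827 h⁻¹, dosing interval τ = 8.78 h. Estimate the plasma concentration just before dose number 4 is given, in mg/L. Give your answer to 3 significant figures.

7.91 mg/L

C₀ per dose = Dose / Vd = 1170 / 123 = 9.512 mg/L
Fraction remaining after one interval: r = e^(−kτ) = e^(−0.08270 × 8.78) = 0.4838
Before dose 4, 3 doses have been given (aged 1τ, 2τ, 3τ).
C_trough = C₀ × (r + r² + … + r^3) = C₀ × r(1−r^3)/(1−r)
        = 9.512 × 0.4838 × (1 − 0.1132) / (1 − 0.4838) = 7.906 mg/L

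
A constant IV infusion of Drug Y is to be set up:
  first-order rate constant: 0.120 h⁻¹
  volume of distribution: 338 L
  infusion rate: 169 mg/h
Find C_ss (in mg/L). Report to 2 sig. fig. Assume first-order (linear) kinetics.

4.2 mg/L

CL = k × Vd = 0.1200 × 338 = 40.56 L/h
At steady state Css = R₀ / CL = 169 / 40.56 = 4.167 mg/L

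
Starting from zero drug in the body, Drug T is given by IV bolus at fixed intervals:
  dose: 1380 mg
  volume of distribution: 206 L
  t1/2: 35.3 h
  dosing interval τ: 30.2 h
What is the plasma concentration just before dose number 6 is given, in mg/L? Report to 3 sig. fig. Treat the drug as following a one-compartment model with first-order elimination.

7.85 mg/L

C₀ per dose = Dose / Vd = 1380 / 206 = 6.699 mg/L
k = ln2 / t½ = 0.693147 / 35.3 = 0.01964 h⁻¹
Fraction remaining after one interval: r = e^(−kτ) = e^(−0.01964 × 30.2) = 0.5526
Before dose 6, 5 doses have been given (aged 1τ, 2τ, 3τ, 4τ, 5τ).
C_trough = C₀ × (r + r² + … + r^5) = C₀ × r(1−r^5)/(1−r)
        = 6.699 × 0.5526 × (1 − 0.05153) / (1 − 0.5526) = 7.848 mg/L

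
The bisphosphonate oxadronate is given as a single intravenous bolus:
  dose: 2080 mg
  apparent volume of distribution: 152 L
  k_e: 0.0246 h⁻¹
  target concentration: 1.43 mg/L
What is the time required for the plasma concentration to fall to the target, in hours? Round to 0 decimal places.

C₀ = Dose / Vd = 2080 / 152 = 13.68 mg/L
t = ln(C₀ / C) / k = ln(13.68 / 1.43) / 0.02460
  = ln(9.566) / 0.02460 = 2.258 / 0.02460 = 91.79 h

92 h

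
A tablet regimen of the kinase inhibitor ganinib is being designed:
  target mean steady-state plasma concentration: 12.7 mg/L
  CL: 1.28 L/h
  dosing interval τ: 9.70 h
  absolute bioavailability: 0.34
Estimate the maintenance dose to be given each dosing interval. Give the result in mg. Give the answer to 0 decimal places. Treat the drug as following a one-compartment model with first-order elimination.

464 mg

At steady state, F × (Dose/τ) = Css × CL.
Dose = Css × CL × τ / F = 12.7 × 1.280 × 9.70 / 0.34 = 463.8 mg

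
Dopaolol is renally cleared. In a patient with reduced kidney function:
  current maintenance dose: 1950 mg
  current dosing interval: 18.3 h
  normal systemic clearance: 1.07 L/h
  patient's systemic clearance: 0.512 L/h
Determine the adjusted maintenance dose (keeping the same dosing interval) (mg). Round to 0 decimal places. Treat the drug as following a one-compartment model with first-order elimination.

To keep the same average steady-state level, dosing rate must scale with clearance.
CL ratio = 0.512 / 1.07 = 0.4785
New dose (same interval) = 1950 × 0.4785 = 933.1 mg

933 mg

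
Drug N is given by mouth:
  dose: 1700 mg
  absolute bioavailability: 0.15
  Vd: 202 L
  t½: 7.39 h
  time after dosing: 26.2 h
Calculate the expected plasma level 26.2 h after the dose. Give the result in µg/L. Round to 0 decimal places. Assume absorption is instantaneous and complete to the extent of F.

Amount reaching circulation = F × Dose = 0.15 × 1700 = 255.0 mg
C₀ = F·Dose / Vd = 255.0 / 202 = 1.262 mg/L
k = ln2 / t½ = 0.693147 / 7.39 = 0.09380 h⁻¹
C = C₀ · e^(−k·t) = 1.262 × e^(−0.09380 × 26.2)
  = 1.262 × 0.08564 = 0.1081 mg/L
Convert: 0.1081 mg/L × 1000 = 108.1 µg/L

108 µg/L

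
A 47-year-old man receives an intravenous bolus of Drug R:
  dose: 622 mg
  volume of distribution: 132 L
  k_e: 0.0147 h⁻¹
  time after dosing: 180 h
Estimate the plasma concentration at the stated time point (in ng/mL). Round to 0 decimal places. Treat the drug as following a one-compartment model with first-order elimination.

334 ng/mL

C₀ = Dose / Vd = 622.0 / 132 = 4.712 mg/L
C = C₀ · e^(−k·t) = 4.712 × e^(−0.01470 × 180)
  = 4.712 × 0.07093 = 0.3342 mg/L
Convert: 0.3342 mg/L × 1000 = 334.2 ng/mL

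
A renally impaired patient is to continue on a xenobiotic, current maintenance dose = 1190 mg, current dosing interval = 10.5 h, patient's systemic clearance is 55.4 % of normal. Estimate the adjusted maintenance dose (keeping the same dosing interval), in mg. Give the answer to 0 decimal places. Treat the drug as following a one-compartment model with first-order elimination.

659 mg

To keep the same average steady-state level, dosing rate must scale with clearance.
CL ratio = 55.4 / 100 = 0.5540
New dose (same interval) = 1190 × 0.5540 = 659.3 mg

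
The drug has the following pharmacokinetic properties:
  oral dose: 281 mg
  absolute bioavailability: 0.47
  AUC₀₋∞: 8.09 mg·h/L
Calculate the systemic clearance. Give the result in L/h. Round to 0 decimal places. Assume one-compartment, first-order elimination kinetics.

16 L/h

CL = F·Dose / AUC = 0.47 × 281 / 8.09 = 16.33 L/h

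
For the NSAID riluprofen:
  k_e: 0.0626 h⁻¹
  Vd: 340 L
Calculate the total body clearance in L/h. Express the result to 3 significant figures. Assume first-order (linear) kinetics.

21.3 L/h

CL = k × Vd = 0.0626 × 340 = 21.28 L/h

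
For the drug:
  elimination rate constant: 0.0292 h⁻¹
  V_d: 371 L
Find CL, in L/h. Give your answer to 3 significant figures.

10.8 L/h

CL = k × Vd = 0.0292 × 371 = 10.83 L/h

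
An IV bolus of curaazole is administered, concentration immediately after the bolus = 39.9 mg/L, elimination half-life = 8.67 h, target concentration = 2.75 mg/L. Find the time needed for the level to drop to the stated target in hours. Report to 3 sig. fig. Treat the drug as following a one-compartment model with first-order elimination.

33.5 h

k = ln2 / t½ = 0.693147 / 8.67 = 0.07995 h⁻¹
t = ln(C₀ / C) / k = ln(39.90 / 2.75) / 0.07995
  = ln(14.51) / 0.07995 = 2.675 / 0.07995 = 33.46 h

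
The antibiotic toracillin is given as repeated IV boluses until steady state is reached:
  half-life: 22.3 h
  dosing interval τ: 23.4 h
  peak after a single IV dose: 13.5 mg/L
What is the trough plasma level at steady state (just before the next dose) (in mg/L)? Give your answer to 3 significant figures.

k = ln2 / t½ = 0.693147 / 22.3 = 0.03108 h⁻¹
e^(−kτ) = e^(−0.03108 × 23.4) = 0.4832
Accumulation ratio R = 1 / (1 − e^(−kτ)) = 1 / (1 − 0.4832) = 1.935
Steady-state trough = C₀ × R × e^(−kτ) = 13.5 × 1.935 × 0.4832 = 12.62 mg/L

12.6 mg/L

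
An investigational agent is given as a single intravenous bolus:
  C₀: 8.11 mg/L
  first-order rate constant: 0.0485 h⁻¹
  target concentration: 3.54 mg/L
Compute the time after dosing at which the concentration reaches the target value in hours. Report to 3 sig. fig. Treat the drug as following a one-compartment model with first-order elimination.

17.1 h

t = ln(C₀ / C) / k = ln(8.110 / 3.54) / 0.04850
  = ln(2.291) / 0.04850 = 0.8290 / 0.04850 = 17.09 h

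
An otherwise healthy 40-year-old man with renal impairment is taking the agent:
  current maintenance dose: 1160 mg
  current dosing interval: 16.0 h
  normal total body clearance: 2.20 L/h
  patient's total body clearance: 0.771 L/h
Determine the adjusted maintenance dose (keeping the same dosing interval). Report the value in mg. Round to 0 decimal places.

To keep the same average steady-state level, dosing rate must scale with clearance.
CL ratio = 0.771 / 2.20 = 0.3505
New dose (same interval) = 1160 × 0.3505 = 406.6 mg

407 mg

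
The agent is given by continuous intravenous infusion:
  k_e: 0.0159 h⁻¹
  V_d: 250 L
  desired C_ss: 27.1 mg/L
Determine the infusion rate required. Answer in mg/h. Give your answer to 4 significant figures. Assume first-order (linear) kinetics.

CL = k × Vd = 0.01590 × 250 = 3.975 L/h
At steady state, infusion rate R₀ = Css × CL = 27.1 × 3.975 = 107.7 mg/h

107.7 mg/h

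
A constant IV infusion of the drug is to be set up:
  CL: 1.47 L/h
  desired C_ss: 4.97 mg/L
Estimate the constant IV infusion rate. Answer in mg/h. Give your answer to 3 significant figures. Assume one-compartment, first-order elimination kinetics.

At steady state, infusion rate R₀ = Css × CL = 4.97 × 1.470 = 7.306 mg/h

7.31 mg/h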